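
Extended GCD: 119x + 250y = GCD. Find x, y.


Tabular extended Euclidean (each row: r = 119*s + 250*t):
r=119, s=1, t=0
r=250, s=0, t=1
q=0: r=119, s=1, t=0   [119*(1) + 250*(0) = 119]
q=2: r=12, s=-2, t=1   [119*(-2) + 250*(1) = 12]
q=9: r=11, s=19, t=-9   [119*(19) + 250*(-9) = 11]
q=1: r=1, s=-21, t=10   [119*(-21) + 250*(10) = 1]
q=11: r=0, s=250, t=-119   [119*(250) + 250*(-119) = 0]
GCD = 1; from the row with r=1: x=-21, y=10
Check: 119*(-21) + 250*(10) = -2499 + 2500 = 1

GCD = 1, x = -21, y = 10


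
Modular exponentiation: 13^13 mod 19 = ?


13^1 mod 19 = 13
13^2 mod 19 = 17
13^3 mod 19 = 12
13^4 mod 19 = 4
13^5 mod 19 = 14
13^6 mod 19 = 11
13^7 mod 19 = 10
13^8 mod 19 = 16
13^9 mod 19 = 18
13^10 mod 19 = 6
13^11 mod 19 = 2
13^12 mod 19 = 7
13^13 mod 19 = 15


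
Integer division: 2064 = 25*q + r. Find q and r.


2064 = 25 * 82 + 14
Check: 2050 + 14 = 2064

q = 82, r = 14


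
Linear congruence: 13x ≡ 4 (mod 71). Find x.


GCD(13, 71) = 1, unique solution
a^(-1) mod 71 = 11
x = 11 * 4 mod 71 = 44

x ≡ 44 (mod 71)


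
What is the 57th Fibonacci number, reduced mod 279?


F(k) mod 279 for k=1..57:
1, 1, 2, 3, 5, 8, 13, 21, 34, 55, 89, 144, 233, 98, 52, 150, 202, 73, 275, 69, 65, 134, 199, 54, 253, 28, 2, 30, 32, 62, 94, 156, 250, 127, 98, 225, 44, 269, 34, 24, 58, 82, 140, 222, 83, 26, 109, 135, 244, 100, 65, 165, 230, 116, 67, 183, 250
F(57) mod 279 = 250


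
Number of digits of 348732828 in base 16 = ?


348732828 in base 16 = 14C93D9C
Number of digits = 8

8 digits (base 16)


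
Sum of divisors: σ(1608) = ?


Divisors of 1608: 1, 2, 3, 4, 6, 8, 12, 24, 67, 134, 201, 268, 402, 536, 804, 1608
Sum = 1 + 2 + 3 + 4 + 6 + 8 + 12 + 24 + 67 + 134 + 201 + 268 + 402 + 536 + 804 + 1608 = 4080

σ(1608) = 4080


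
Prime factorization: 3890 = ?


3890 / 2 = 1945
1945 / 5 = 389
389 / 389 = 1
3890 = 2 × 5 × 389


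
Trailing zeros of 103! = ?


floor(103/5) = 20
floor(103/25) = 4
Total = 24

24 trailing zeros


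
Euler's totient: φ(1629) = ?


1629 = 3^2 × 181
Prime factors: 3, 181
φ(1629) = 1629 × (1-1/3) × (1-1/181)
= 1629 × 2/3 × 180/181 = 1080

φ(1629) = 1080


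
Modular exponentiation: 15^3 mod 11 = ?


15^1 mod 11 = 4
15^2 mod 11 = 5
15^3 mod 11 = 9


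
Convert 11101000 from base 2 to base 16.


11101000 (base 2) = 232 (decimal)
232 (decimal) = E8 (base 16)


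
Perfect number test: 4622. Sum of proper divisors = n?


Proper divisors of 4622: 1, 2, 2311
Sum = 1 + 2 + 2311 = 2314

No, 4622 is not perfect (2314 ≠ 4622)


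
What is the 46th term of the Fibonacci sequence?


Sequence: 1, 1, 2, 3, 5, 8, 13, 21, 34, 55, 89, 144, 233, 377, 610, 987, 1597, 2584, 4181, 6765, 10946, 17711, 28657, 46368, 75025, 121393, 196418, 317811, 514229, 832040, 1346269, 2178309, 3524578, 5702887, 9227465, 14930352, 24157817, 39088169, 63245986, 102334155, 165580141, 267914296, 433494437, 701408733, 1134903170, 1836311903
F(46) = 1836311903


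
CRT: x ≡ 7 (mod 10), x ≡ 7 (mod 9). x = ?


M = 10*9 = 90
M1 = M/10 = 9, M2 = M/9 = 10
M1^(-1) mod 10 = 9, M2^(-1) mod 9 = 1
x = 7*9*9 + 7*10*1 = 637
637 mod 90 = 7
Check: 7 mod 10 = 7 ✓, 7 mod 9 = 7 ✓

x ≡ 7 (mod 90)


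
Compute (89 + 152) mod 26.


89 + 152 = 241
241 mod 26 = 7


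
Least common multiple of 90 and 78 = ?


GCD(90, 78) = 6
LCM = 90*78/6 = 7020/6 = 1170

LCM = 1170


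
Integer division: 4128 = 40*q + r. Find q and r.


4128 = 40 * 103 + 8
Check: 4120 + 8 = 4128

q = 103, r = 8


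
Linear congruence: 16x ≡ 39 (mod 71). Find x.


GCD(16, 71) = 1, unique solution
a^(-1) mod 71 = 40
x = 40 * 39 mod 71 = 69

x ≡ 69 (mod 71)


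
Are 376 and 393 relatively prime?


Euclidean algorithm:
393 = 1 * 376 + 17
376 = 22 * 17 + 2
17 = 8 * 2 + 1
2 = 2 * 1 + 0
GCD(376, 393) = 1

Yes, coprime (GCD = 1)


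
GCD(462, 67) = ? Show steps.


462 = 6 * 67 + 60
67 = 1 * 60 + 7
60 = 8 * 7 + 4
7 = 1 * 4 + 3
4 = 1 * 3 + 1
3 = 3 * 1 + 0
GCD = 1


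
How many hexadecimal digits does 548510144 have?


548510144 in base 16 = 20B199C0
Number of digits = 8

8 digits (base 16)


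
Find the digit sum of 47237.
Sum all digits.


4 + 7 + 2 + 3 + 7 = 23


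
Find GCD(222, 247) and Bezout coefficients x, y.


Tabular extended Euclidean (each row: r = 222*s + 247*t):
r=222, s=1, t=0
r=247, s=0, t=1
q=0: r=222, s=1, t=0   [222*(1) + 247*(0) = 222]
q=1: r=25, s=-1, t=1   [222*(-1) + 247*(1) = 25]
q=8: r=22, s=9, t=-8   [222*(9) + 247*(-8) = 22]
q=1: r=3, s=-10, t=9   [222*(-10) + 247*(9) = 3]
q=7: r=1, s=79, t=-71   [222*(79) + 247*(-71) = 1]
q=3: r=0, s=-247, t=222   [222*(-247) + 247*(222) = 0]
GCD = 1; from the row with r=1: x=79, y=-71
Check: 222*(79) + 247*(-71) = 17538 - 17537 = 1

GCD = 1, x = 79, y = -71


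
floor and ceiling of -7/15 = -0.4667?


-7/15 = -0.4667
floor = -1
ceil = 0

floor = -1, ceil = 0


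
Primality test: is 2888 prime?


2888 / 2 = 1444 (exact division)
2888 is NOT prime.

No, 2888 is not prime


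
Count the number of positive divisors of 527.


527 = 17^1 × 31^1
d(527) = (1+1) × (1+1) = 4

4 divisors


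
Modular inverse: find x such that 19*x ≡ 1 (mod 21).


Use the extended Euclidean algorithm on (21, 19); each row r = 21*s + 19*t:
r=21, s=1, t=0
r=19, s=0, t=1
q=1: r=2, s=1, t=-1   [21*(1) + 19*(-1) = 2]
q=9: r=1, s=-9, t=10   [21*(-9) + 19*(10) = 1]
q=2: r=0, s=19, t=-21   [21*(19) + 19*(-21) = 0]
GCD = 1 with t = 10, so 19*(10) ≡ 1 (mod 21)
Inverse = 10 mod 21 = 10
Check: 19 * 10 = 190 ≡ 1 (mod 21)

19^(-1) ≡ 10 (mod 21)


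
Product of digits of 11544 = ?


1 × 1 × 5 × 4 × 4 = 80


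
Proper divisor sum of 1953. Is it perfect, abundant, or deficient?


Proper divisors: 1, 3, 7, 9, 21, 31, 63, 93, 217, 279, 651
Sum = 1 + 3 + 7 + 9 + 21 + 31 + 63 + 93 + 217 + 279 + 651 = 1375
1375 < 1953 → deficient

s(1953) = 1375 (deficient)


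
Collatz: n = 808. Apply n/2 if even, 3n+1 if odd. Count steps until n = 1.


808 → 404 → 202 → 101 → 304 → 152 → 76 → 38 → 19 → 58 → 29 → 88 → 44 → 22 → 11 → 34 → 17 → 52 → 26 → 13 → 40 → 20 → 10 → 5 → 16 → 8 → 4 → 2 → 1
Total steps = 28

28 steps


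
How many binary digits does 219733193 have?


219733193 in base 2 = 1101000110001101110011001001
Number of digits = 28

28 digits (base 2)


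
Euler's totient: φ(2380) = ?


2380 = 2^2 × 5 × 7 × 17
Prime factors: 2, 5, 7, 17
φ(2380) = 2380 × (1-1/2) × (1-1/5) × (1-1/7) × (1-1/17)
= 2380 × 1/2 × 4/5 × 6/7 × 16/17 = 768

φ(2380) = 768


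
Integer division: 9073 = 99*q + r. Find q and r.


9073 = 99 * 91 + 64
Check: 9009 + 64 = 9073

q = 91, r = 64


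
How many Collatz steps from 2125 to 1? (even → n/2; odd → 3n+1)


2125 → 6376 → 3188 → 1594 → 797 → 2392 → 1196 → 598 → 299 → 898 → 449 → 1348 → 674 → 337 → 1012 → 506 → 253 → 760 → 380 → 190 → 95 → 286 → 143 → 430 → 215 → 646 → 323 → 970 → 485 → 1456 → 728 → 364 → 182 → 91 → 274 → 137 → 412 → 206 → 103 → 310 → 155 → 466 → 233 → 700 → 350 → 175 → 526 → 263 → 790 → 395 → 1186 → 593 → 1780 → 890 → 445 → 1336 → 668 → 334 → 167 → 502 → 251 → 754 → 377 → 1132 → 566 → 283 → 850 → 425 → 1276 → 638 → 319 → 958 → 479 → 1438 → 719 → 2158 → 1079 → 3238 → 1619 → 4858 → 2429 → 7288 → 3644 → 1822 → 911 → 2734 → 1367 → 4102 → 2051 → 6154 → 3077 → 9232 → 4616 → 2308 → 1154 → 577 → 1732 → 866 → 433 → 1300 → 650 → 325 → 976 → 488 → 244 → 122 → 61 → 184 → 92 → 46 → 23 → 70 → 35 → 106 → 53 → 160 → 80 → 40 → 20 → 10 → 5 → 16 → 8 → 4 → 2 → 1
Total steps = 125

125 steps


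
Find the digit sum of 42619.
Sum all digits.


4 + 2 + 6 + 1 + 9 = 22


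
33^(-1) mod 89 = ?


Use the extended Euclidean algorithm on (89, 33); each row r = 89*s + 33*t:
r=89, s=1, t=0
r=33, s=0, t=1
q=2: r=23, s=1, t=-2   [89*(1) + 33*(-2) = 23]
q=1: r=10, s=-1, t=3   [89*(-1) + 33*(3) = 10]
q=2: r=3, s=3, t=-8   [89*(3) + 33*(-8) = 3]
q=3: r=1, s=-10, t=27   [89*(-10) + 33*(27) = 1]
q=3: r=0, s=33, t=-89   [89*(33) + 33*(-89) = 0]
GCD = 1 with t = 27, so 33*(27) ≡ 1 (mod 89)
Inverse = 27 mod 89 = 27
Check: 33 * 27 = 891 ≡ 1 (mod 89)

33^(-1) ≡ 27 (mod 89)


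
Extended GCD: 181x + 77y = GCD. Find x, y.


Tabular extended Euclidean (each row: r = 181*s + 77*t):
r=181, s=1, t=0
r=77, s=0, t=1
q=2: r=27, s=1, t=-2   [181*(1) + 77*(-2) = 27]
q=2: r=23, s=-2, t=5   [181*(-2) + 77*(5) = 23]
q=1: r=4, s=3, t=-7   [181*(3) + 77*(-7) = 4]
q=5: r=3, s=-17, t=40   [181*(-17) + 77*(40) = 3]
q=1: r=1, s=20, t=-47   [181*(20) + 77*(-47) = 1]
q=3: r=0, s=-77, t=181   [181*(-77) + 77*(181) = 0]
GCD = 1; from the row with r=1: x=20, y=-47
Check: 181*(20) + 77*(-47) = 3620 - 3619 = 1

GCD = 1, x = 20, y = -47


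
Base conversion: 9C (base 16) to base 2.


9C (base 16) = 156 (decimal)
156 (decimal) = 10011100 (base 2)


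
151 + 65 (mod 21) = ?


151 + 65 = 216
216 mod 21 = 6


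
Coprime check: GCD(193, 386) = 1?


Euclidean algorithm:
386 = 2 * 193 + 0
GCD(193, 386) = 193

No, not coprime (GCD = 193)


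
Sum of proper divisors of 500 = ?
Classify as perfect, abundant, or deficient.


Proper divisors: 1, 2, 4, 5, 10, 20, 25, 50, 100, 125, 250
Sum = 1 + 2 + 4 + 5 + 10 + 20 + 25 + 50 + 100 + 125 + 250 = 592
592 > 500 → abundant

s(500) = 592 (abundant)


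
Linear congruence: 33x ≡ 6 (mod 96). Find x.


GCD(33, 96) = 3 divides 6
Divide: 11x ≡ 2 (mod 32)
x ≡ 6 (mod 32)


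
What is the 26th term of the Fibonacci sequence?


Sequence: 1, 1, 2, 3, 5, 8, 13, 21, 34, 55, 89, 144, 233, 377, 610, 987, 1597, 2584, 4181, 6765, 10946, 17711, 28657, 46368, 75025, 121393
F(26) = 121393


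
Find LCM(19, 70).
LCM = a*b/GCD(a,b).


GCD(19, 70) = 1
LCM = 19*70/1 = 1330/1 = 1330

LCM = 1330


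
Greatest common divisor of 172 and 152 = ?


172 = 1 * 152 + 20
152 = 7 * 20 + 12
20 = 1 * 12 + 8
12 = 1 * 8 + 4
8 = 2 * 4 + 0
GCD = 4


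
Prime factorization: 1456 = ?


1456 / 2 = 728
728 / 2 = 364
364 / 2 = 182
182 / 2 = 91
91 / 7 = 13
13 / 13 = 1
1456 = 2^4 × 7 × 13


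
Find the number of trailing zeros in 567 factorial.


floor(567/5) = 113
floor(567/25) = 22
floor(567/125) = 4
Total = 139

139 trailing zeros


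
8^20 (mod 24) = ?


8^1 mod 24 = 8
8^2 mod 24 = 16
8^3 mod 24 = 8
8^4 mod 24 = 16
8^5 mod 24 = 8
8^6 mod 24 = 16
8^7 mod 24 = 8
8^8 mod 24 = 16
8^9 mod 24 = 8
8^10 mod 24 = 16
8^11 mod 24 = 8
8^12 mod 24 = 16
8^13 mod 24 = 8
8^14 mod 24 = 16
8^15 mod 24 = 8
8^16 mod 24 = 16
8^17 mod 24 = 8
8^18 mod 24 = 16
8^19 mod 24 = 8
8^20 mod 24 = 16


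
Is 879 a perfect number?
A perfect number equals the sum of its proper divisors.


Proper divisors of 879: 1, 3, 293
Sum = 1 + 3 + 293 = 297

No, 879 is not perfect (297 ≠ 879)


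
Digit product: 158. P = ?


1 × 5 × 8 = 40


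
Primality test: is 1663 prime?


Check divisors up to sqrt(1663) = 40.7799
No divisors found.
1663 is prime.

Yes, 1663 is prime


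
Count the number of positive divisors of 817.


817 = 19^1 × 43^1
d(817) = (1+1) × (1+1) = 4

4 divisors


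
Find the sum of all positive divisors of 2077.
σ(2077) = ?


Divisors of 2077: 1, 31, 67, 2077
Sum = 1 + 31 + 67 + 2077 = 2176

σ(2077) = 2176


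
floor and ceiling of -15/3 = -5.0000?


-15/3 = -5.0000
floor = -5
ceil = -5

floor = -5, ceil = -5


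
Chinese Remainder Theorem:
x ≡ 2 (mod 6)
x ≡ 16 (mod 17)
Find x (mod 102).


M = 6*17 = 102
M1 = M/6 = 17, M2 = M/17 = 6
M1^(-1) mod 6 = 5, M2^(-1) mod 17 = 3
x = 2*17*5 + 16*6*3 = 458
458 mod 102 = 50
Check: 50 mod 6 = 2 ✓, 50 mod 17 = 16 ✓

x ≡ 50 (mod 102)


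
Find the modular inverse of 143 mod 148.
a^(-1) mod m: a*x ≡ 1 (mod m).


Use the extended Euclidean algorithm on (148, 143); each row r = 148*s + 143*t:
r=148, s=1, t=0
r=143, s=0, t=1
q=1: r=5, s=1, t=-1   [148*(1) + 143*(-1) = 5]
q=28: r=3, s=-28, t=29   [148*(-28) + 143*(29) = 3]
q=1: r=2, s=29, t=-30   [148*(29) + 143*(-30) = 2]
q=1: r=1, s=-57, t=59   [148*(-57) + 143*(59) = 1]
q=2: r=0, s=143, t=-148   [148*(143) + 143*(-148) = 0]
GCD = 1 with t = 59, so 143*(59) ≡ 1 (mod 148)
Inverse = 59 mod 148 = 59
Check: 143 * 59 = 8437 ≡ 1 (mod 148)

143^(-1) ≡ 59 (mod 148)


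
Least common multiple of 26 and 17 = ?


GCD(26, 17) = 1
LCM = 26*17/1 = 442/1 = 442

LCM = 442


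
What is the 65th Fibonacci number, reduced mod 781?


F(k) mod 781 for k=1..65:
1, 1, 2, 3, 5, 8, 13, 21, 34, 55, 89, 144, 233, 377, 610, 206, 35, 241, 276, 517, 12, 529, 541, 289, 49, 338, 387, 725, 331, 275, 606, 100, 706, 25, 731, 756, 706, 681, 606, 506, 331, 56, 387, 443, 49, 492, 541, 252, 12, 264, 276, 540, 35, 575, 610, 404, 233, 637, 89, 726, 34, 760, 13, 773, 5
F(65) mod 781 = 5


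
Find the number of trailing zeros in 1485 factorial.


floor(1485/5) = 297
floor(1485/25) = 59
floor(1485/125) = 11
floor(1485/625) = 2
Total = 369

369 trailing zeros


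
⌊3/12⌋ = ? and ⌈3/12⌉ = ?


3/12 = 0.2500
floor = 0
ceil = 1

floor = 0, ceil = 1


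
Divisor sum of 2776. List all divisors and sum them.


Divisors of 2776: 1, 2, 4, 8, 347, 694, 1388, 2776
Sum = 1 + 2 + 4 + 8 + 347 + 694 + 1388 + 2776 = 5220

σ(2776) = 5220


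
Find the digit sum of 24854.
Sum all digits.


2 + 4 + 8 + 5 + 4 = 23


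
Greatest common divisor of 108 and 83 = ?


108 = 1 * 83 + 25
83 = 3 * 25 + 8
25 = 3 * 8 + 1
8 = 8 * 1 + 0
GCD = 1


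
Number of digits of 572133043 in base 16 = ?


572133043 in base 16 = 221A0EB3
Number of digits = 8

8 digits (base 16)


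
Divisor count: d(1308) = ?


1308 = 2^2 × 3^1 × 109^1
d(1308) = (2+1) × (1+1) × (1+1) = 12

12 divisors


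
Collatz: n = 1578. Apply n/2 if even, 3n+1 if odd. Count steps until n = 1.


1578 → 789 → 2368 → 1184 → 592 → 296 → 148 → 74 → 37 → 112 → 56 → 28 → 14 → 7 → 22 → 11 → 34 → 17 → 52 → 26 → 13 → 40 → 20 → 10 → 5 → 16 → 8 → 4 → 2 → 1
Total steps = 29

29 steps


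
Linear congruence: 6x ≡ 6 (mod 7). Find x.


GCD(6, 7) = 1, unique solution
a^(-1) mod 7 = 6
x = 6 * 6 mod 7 = 1

x ≡ 1 (mod 7)


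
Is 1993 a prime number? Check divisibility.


Check divisors up to sqrt(1993) = 44.6430
No divisors found.
1993 is prime.

Yes, 1993 is prime


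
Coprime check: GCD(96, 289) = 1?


Euclidean algorithm:
289 = 3 * 96 + 1
96 = 96 * 1 + 0
GCD(96, 289) = 1

Yes, coprime (GCD = 1)


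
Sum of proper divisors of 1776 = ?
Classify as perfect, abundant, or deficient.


Proper divisors: 1, 2, 3, 4, 6, 8, 12, 16, 24, 37, 48, 74, 111, 148, 222, 296, 444, 592, 888
Sum = 1 + 2 + 3 + 4 + 6 + 8 + 12 + 16 + 24 + 37 + 48 + 74 + 111 + 148 + 222 + 296 + 444 + 592 + 888 = 2936
2936 > 1776 → abundant

s(1776) = 2936 (abundant)


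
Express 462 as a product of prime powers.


462 / 2 = 231
231 / 3 = 77
77 / 7 = 11
11 / 11 = 1
462 = 2 × 3 × 7 × 11


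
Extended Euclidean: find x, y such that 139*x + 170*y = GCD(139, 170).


Tabular extended Euclidean (each row: r = 139*s + 170*t):
r=139, s=1, t=0
r=170, s=0, t=1
q=0: r=139, s=1, t=0   [139*(1) + 170*(0) = 139]
q=1: r=31, s=-1, t=1   [139*(-1) + 170*(1) = 31]
q=4: r=15, s=5, t=-4   [139*(5) + 170*(-4) = 15]
q=2: r=1, s=-11, t=9   [139*(-11) + 170*(9) = 1]
q=15: r=0, s=170, t=-139   [139*(170) + 170*(-139) = 0]
GCD = 1; from the row with r=1: x=-11, y=9
Check: 139*(-11) + 170*(9) = -1529 + 1530 = 1

GCD = 1, x = -11, y = 9


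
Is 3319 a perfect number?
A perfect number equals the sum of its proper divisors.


Proper divisors of 3319: 1
Sum = 1 = 1

No, 3319 is not perfect (1 ≠ 3319)


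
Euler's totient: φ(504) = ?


504 = 2^3 × 3^2 × 7
Prime factors: 2, 3, 7
φ(504) = 504 × (1-1/2) × (1-1/3) × (1-1/7)
= 504 × 1/2 × 2/3 × 6/7 = 144

φ(504) = 144


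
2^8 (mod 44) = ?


2^1 mod 44 = 2
2^2 mod 44 = 4
2^3 mod 44 = 8
2^4 mod 44 = 16
2^5 mod 44 = 32
2^6 mod 44 = 20
2^7 mod 44 = 40
2^8 mod 44 = 36


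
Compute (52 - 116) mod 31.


52 - 116 = -64
-64 mod 31 = 29


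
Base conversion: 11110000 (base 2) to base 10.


11110000 (base 2) = 240 (decimal)
240 (decimal) = 240 (base 10)


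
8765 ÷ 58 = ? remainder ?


8765 = 58 * 151 + 7
Check: 8758 + 7 = 8765

q = 151, r = 7


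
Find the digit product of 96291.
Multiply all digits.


9 × 6 × 2 × 9 × 1 = 972


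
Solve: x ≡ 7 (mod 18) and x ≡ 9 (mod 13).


M = 18*13 = 234
M1 = M/18 = 13, M2 = M/13 = 18
M1^(-1) mod 18 = 7, M2^(-1) mod 13 = 8
x = 7*13*7 + 9*18*8 = 1933
1933 mod 234 = 61
Check: 61 mod 18 = 7 ✓, 61 mod 13 = 9 ✓

x ≡ 61 (mod 234)


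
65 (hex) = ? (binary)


65 (base 16) = 101 (decimal)
101 (decimal) = 1100101 (base 2)


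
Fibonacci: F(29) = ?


Sequence: 1, 1, 2, 3, 5, 8, 13, 21, 34, 55, 89, 144, 233, 377, 610, 987, 1597, 2584, 4181, 6765, 10946, 17711, 28657, 46368, 75025, 121393, 196418, 317811, 514229
F(29) = 514229


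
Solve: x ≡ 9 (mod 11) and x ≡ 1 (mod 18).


M = 11*18 = 198
M1 = M/11 = 18, M2 = M/18 = 11
M1^(-1) mod 11 = 8, M2^(-1) mod 18 = 5
x = 9*18*8 + 1*11*5 = 1351
1351 mod 198 = 163
Check: 163 mod 11 = 9 ✓, 163 mod 18 = 1 ✓

x ≡ 163 (mod 198)


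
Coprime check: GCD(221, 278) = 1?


Euclidean algorithm:
278 = 1 * 221 + 57
221 = 3 * 57 + 50
57 = 1 * 50 + 7
50 = 7 * 7 + 1
7 = 7 * 1 + 0
GCD(221, 278) = 1

Yes, coprime (GCD = 1)


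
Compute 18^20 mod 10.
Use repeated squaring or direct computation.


18^1 mod 10 = 8
18^2 mod 10 = 4
18^3 mod 10 = 2
18^4 mod 10 = 6
18^5 mod 10 = 8
18^6 mod 10 = 4
18^7 mod 10 = 2
18^8 mod 10 = 6
18^9 mod 10 = 8
18^10 mod 10 = 4
18^11 mod 10 = 2
18^12 mod 10 = 6
18^13 mod 10 = 8
18^14 mod 10 = 4
18^15 mod 10 = 2
18^16 mod 10 = 6
18^17 mod 10 = 8
18^18 mod 10 = 4
18^19 mod 10 = 2
18^20 mod 10 = 6


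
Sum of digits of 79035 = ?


7 + 9 + 0 + 3 + 5 = 24


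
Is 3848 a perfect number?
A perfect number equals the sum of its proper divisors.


Proper divisors of 3848: 1, 2, 4, 8, 13, 26, 37, 52, 74, 104, 148, 296, 481, 962, 1924
Sum = 1 + 2 + 4 + 8 + 13 + 26 + 37 + 52 + 74 + 104 + 148 + 296 + 481 + 962 + 1924 = 4132

No, 3848 is not perfect (4132 ≠ 3848)


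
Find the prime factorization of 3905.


3905 / 5 = 781
781 / 11 = 71
71 / 71 = 1
3905 = 5 × 11 × 71


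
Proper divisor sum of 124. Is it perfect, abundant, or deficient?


Proper divisors: 1, 2, 4, 31, 62
Sum = 1 + 2 + 4 + 31 + 62 = 100
100 < 124 → deficient

s(124) = 100 (deficient)


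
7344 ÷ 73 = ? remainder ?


7344 = 73 * 100 + 44
Check: 7300 + 44 = 7344

q = 100, r = 44


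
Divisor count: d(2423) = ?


2423 = 2423^1
d(2423) = (1+1) = 2

2 divisors


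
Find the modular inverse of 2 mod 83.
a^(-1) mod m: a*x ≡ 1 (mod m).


Use the extended Euclidean algorithm on (83, 2); each row r = 83*s + 2*t:
r=83, s=1, t=0
r=2, s=0, t=1
q=41: r=1, s=1, t=-41   [83*(1) + 2*(-41) = 1]
q=2: r=0, s=-2, t=83   [83*(-2) + 2*(83) = 0]
GCD = 1 with t = -41, so 2*(-41) ≡ 1 (mod 83)
Inverse = -41 mod 83 = 42
Check: 2 * 42 = 84 ≡ 1 (mod 83)

2^(-1) ≡ 42 (mod 83)


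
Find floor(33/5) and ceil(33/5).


33/5 = 6.6000
floor = 6
ceil = 7

floor = 6, ceil = 7


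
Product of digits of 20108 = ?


2 × 0 × 1 × 0 × 8 = 0


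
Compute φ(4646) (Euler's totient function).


4646 = 2 × 23 × 101
Prime factors: 2, 23, 101
φ(4646) = 4646 × (1-1/2) × (1-1/23) × (1-1/101)
= 4646 × 1/2 × 22/23 × 100/101 = 2200

φ(4646) = 2200


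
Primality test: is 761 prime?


Check divisors up to sqrt(761) = 27.5862
No divisors found.
761 is prime.

Yes, 761 is prime


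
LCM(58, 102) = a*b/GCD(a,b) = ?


GCD(58, 102) = 2
LCM = 58*102/2 = 5916/2 = 2958

LCM = 2958


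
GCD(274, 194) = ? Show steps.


274 = 1 * 194 + 80
194 = 2 * 80 + 34
80 = 2 * 34 + 12
34 = 2 * 12 + 10
12 = 1 * 10 + 2
10 = 5 * 2 + 0
GCD = 2


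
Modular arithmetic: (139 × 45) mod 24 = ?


139 × 45 = 6255
6255 mod 24 = 15


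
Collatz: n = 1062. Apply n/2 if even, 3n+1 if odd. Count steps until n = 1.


1062 → 531 → 1594 → 797 → 2392 → 1196 → 598 → 299 → 898 → 449 → 1348 → 674 → 337 → 1012 → 506 → 253 → 760 → 380 → 190 → 95 → 286 → 143 → 430 → 215 → 646 → 323 → 970 → 485 → 1456 → 728 → 364 → 182 → 91 → 274 → 137 → 412 → 206 → 103 → 310 → 155 → 466 → 233 → 700 → 350 → 175 → 526 → 263 → 790 → 395 → 1186 → 593 → 1780 → 890 → 445 → 1336 → 668 → 334 → 167 → 502 → 251 → 754 → 377 → 1132 → 566 → 283 → 850 → 425 → 1276 → 638 → 319 → 958 → 479 → 1438 → 719 → 2158 → 1079 → 3238 → 1619 → 4858 → 2429 → 7288 → 3644 → 1822 → 911 → 2734 → 1367 → 4102 → 2051 → 6154 → 3077 → 9232 → 4616 → 2308 → 1154 → 577 → 1732 → 866 → 433 → 1300 → 650 → 325 → 976 → 488 → 244 → 122 → 61 → 184 → 92 → 46 → 23 → 70 → 35 → 106 → 53 → 160 → 80 → 40 → 20 → 10 → 5 → 16 → 8 → 4 → 2 → 1
Total steps = 124

124 steps


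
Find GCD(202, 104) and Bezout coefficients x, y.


Tabular extended Euclidean (each row: r = 202*s + 104*t):
r=202, s=1, t=0
r=104, s=0, t=1
q=1: r=98, s=1, t=-1   [202*(1) + 104*(-1) = 98]
q=1: r=6, s=-1, t=2   [202*(-1) + 104*(2) = 6]
q=16: r=2, s=17, t=-33   [202*(17) + 104*(-33) = 2]
q=3: r=0, s=-52, t=101   [202*(-52) + 104*(101) = 0]
GCD = 2; from the row with r=2: x=17, y=-33
Check: 202*(17) + 104*(-33) = 3434 - 3432 = 2

GCD = 2, x = 17, y = -33


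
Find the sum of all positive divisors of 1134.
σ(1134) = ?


Divisors of 1134: 1, 2, 3, 6, 7, 9, 14, 18, 21, 27, 42, 54, 63, 81, 126, 162, 189, 378, 567, 1134
Sum = 1 + 2 + 3 + 6 + 7 + 9 + 14 + 18 + 21 + 27 + 42 + 54 + 63 + 81 + 126 + 162 + 189 + 378 + 567 + 1134 = 2904

σ(1134) = 2904


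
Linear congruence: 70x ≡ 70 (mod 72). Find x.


GCD(70, 72) = 2 divides 70
Divide: 35x ≡ 35 (mod 36)
x ≡ 1 (mod 36)


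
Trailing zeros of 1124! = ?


floor(1124/5) = 224
floor(1124/25) = 44
floor(1124/125) = 8
floor(1124/625) = 1
Total = 277

277 trailing zeros


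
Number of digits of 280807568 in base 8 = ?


280807568 in base 8 = 2057144220
Number of digits = 10

10 digits (base 8)


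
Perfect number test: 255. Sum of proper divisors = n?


Proper divisors of 255: 1, 3, 5, 15, 17, 51, 85
Sum = 1 + 3 + 5 + 15 + 17 + 51 + 85 = 177

No, 255 is not perfect (177 ≠ 255)


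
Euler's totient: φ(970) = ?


970 = 2 × 5 × 97
Prime factors: 2, 5, 97
φ(970) = 970 × (1-1/2) × (1-1/5) × (1-1/97)
= 970 × 1/2 × 4/5 × 96/97 = 384

φ(970) = 384


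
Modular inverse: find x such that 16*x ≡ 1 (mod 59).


Use the extended Euclidean algorithm on (59, 16); each row r = 59*s + 16*t:
r=59, s=1, t=0
r=16, s=0, t=1
q=3: r=11, s=1, t=-3   [59*(1) + 16*(-3) = 11]
q=1: r=5, s=-1, t=4   [59*(-1) + 16*(4) = 5]
q=2: r=1, s=3, t=-11   [59*(3) + 16*(-11) = 1]
q=5: r=0, s=-16, t=59   [59*(-16) + 16*(59) = 0]
GCD = 1 with t = -11, so 16*(-11) ≡ 1 (mod 59)
Inverse = -11 mod 59 = 48
Check: 16 * 48 = 768 ≡ 1 (mod 59)

16^(-1) ≡ 48 (mod 59)


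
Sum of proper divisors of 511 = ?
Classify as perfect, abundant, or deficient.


Proper divisors: 1, 7, 73
Sum = 1 + 7 + 73 = 81
81 < 511 → deficient

s(511) = 81 (deficient)


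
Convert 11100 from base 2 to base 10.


11100 (base 2) = 28 (decimal)
28 (decimal) = 28 (base 10)


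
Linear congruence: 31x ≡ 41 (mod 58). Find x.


GCD(31, 58) = 1, unique solution
a^(-1) mod 58 = 15
x = 15 * 41 mod 58 = 35

x ≡ 35 (mod 58)


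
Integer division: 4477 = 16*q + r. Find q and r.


4477 = 16 * 279 + 13
Check: 4464 + 13 = 4477

q = 279, r = 13


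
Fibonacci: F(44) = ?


Sequence: 1, 1, 2, 3, 5, 8, 13, 21, 34, 55, 89, 144, 233, 377, 610, 987, 1597, 2584, 4181, 6765, 10946, 17711, 28657, 46368, 75025, 121393, 196418, 317811, 514229, 832040, 1346269, 2178309, 3524578, 5702887, 9227465, 14930352, 24157817, 39088169, 63245986, 102334155, 165580141, 267914296, 433494437, 701408733
F(44) = 701408733


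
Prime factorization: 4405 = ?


4405 / 5 = 881
881 / 881 = 1
4405 = 5 × 881


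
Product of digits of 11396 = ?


1 × 1 × 3 × 9 × 6 = 162


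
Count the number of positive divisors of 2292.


2292 = 2^2 × 3^1 × 191^1
d(2292) = (2+1) × (1+1) × (1+1) = 12

12 divisors


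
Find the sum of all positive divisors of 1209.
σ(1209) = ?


Divisors of 1209: 1, 3, 13, 31, 39, 93, 403, 1209
Sum = 1 + 3 + 13 + 31 + 39 + 93 + 403 + 1209 = 1792

σ(1209) = 1792


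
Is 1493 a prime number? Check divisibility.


Check divisors up to sqrt(1493) = 38.6394
No divisors found.
1493 is prime.

Yes, 1493 is prime


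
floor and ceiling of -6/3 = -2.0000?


-6/3 = -2.0000
floor = -2
ceil = -2

floor = -2, ceil = -2


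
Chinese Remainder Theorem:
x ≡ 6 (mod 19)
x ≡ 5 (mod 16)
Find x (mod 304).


M = 19*16 = 304
M1 = M/19 = 16, M2 = M/16 = 19
M1^(-1) mod 19 = 6, M2^(-1) mod 16 = 11
x = 6*16*6 + 5*19*11 = 1621
1621 mod 304 = 101
Check: 101 mod 19 = 6 ✓, 101 mod 16 = 5 ✓

x ≡ 101 (mod 304)


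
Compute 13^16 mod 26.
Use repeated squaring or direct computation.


13^1 mod 26 = 13
13^2 mod 26 = 13
13^3 mod 26 = 13
13^4 mod 26 = 13
13^5 mod 26 = 13
13^6 mod 26 = 13
13^7 mod 26 = 13
13^8 mod 26 = 13
13^9 mod 26 = 13
13^10 mod 26 = 13
13^11 mod 26 = 13
13^12 mod 26 = 13
13^13 mod 26 = 13
13^14 mod 26 = 13
13^15 mod 26 = 13
13^16 mod 26 = 13


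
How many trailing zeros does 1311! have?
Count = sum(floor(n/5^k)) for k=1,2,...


floor(1311/5) = 262
floor(1311/25) = 52
floor(1311/125) = 10
floor(1311/625) = 2
Total = 326

326 trailing zeros


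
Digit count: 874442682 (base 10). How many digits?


874442682 has 9 digits in base 10
floor(log10(874442682)) + 1 = floor(8.9417) + 1 = 9

9 digits (base 10)


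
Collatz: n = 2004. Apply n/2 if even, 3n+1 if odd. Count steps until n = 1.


2004 → 1002 → 501 → 1504 → 752 → 376 → 188 → 94 → 47 → 142 → 71 → 214 → 107 → 322 → 161 → 484 → 242 → 121 → 364 → 182 → 91 → 274 → 137 → 412 → 206 → 103 → 310 → 155 → 466 → 233 → 700 → 350 → 175 → 526 → 263 → 790 → 395 → 1186 → 593 → 1780 → 890 → 445 → 1336 → 668 → 334 → 167 → 502 → 251 → 754 → 377 → 1132 → 566 → 283 → 850 → 425 → 1276 → 638 → 319 → 958 → 479 → 1438 → 719 → 2158 → 1079 → 3238 → 1619 → 4858 → 2429 → 7288 → 3644 → 1822 → 911 → 2734 → 1367 → 4102 → 2051 → 6154 → 3077 → 9232 → 4616 → 2308 → 1154 → 577 → 1732 → 866 → 433 → 1300 → 650 → 325 → 976 → 488 → 244 → 122 → 61 → 184 → 92 → 46 → 23 → 70 → 35 → 106 → 53 → 160 → 80 → 40 → 20 → 10 → 5 → 16 → 8 → 4 → 2 → 1
Total steps = 112

112 steps


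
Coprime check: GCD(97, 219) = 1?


Euclidean algorithm:
219 = 2 * 97 + 25
97 = 3 * 25 + 22
25 = 1 * 22 + 3
22 = 7 * 3 + 1
3 = 3 * 1 + 0
GCD(97, 219) = 1

Yes, coprime (GCD = 1)


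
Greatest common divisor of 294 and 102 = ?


294 = 2 * 102 + 90
102 = 1 * 90 + 12
90 = 7 * 12 + 6
12 = 2 * 6 + 0
GCD = 6


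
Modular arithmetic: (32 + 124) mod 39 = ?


32 + 124 = 156
156 mod 39 = 0


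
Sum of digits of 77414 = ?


7 + 7 + 4 + 1 + 4 = 23


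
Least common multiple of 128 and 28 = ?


GCD(128, 28) = 4
LCM = 128*28/4 = 3584/4 = 896

LCM = 896


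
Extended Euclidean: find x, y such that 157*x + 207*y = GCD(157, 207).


Tabular extended Euclidean (each row: r = 157*s + 207*t):
r=157, s=1, t=0
r=207, s=0, t=1
q=0: r=157, s=1, t=0   [157*(1) + 207*(0) = 157]
q=1: r=50, s=-1, t=1   [157*(-1) + 207*(1) = 50]
q=3: r=7, s=4, t=-3   [157*(4) + 207*(-3) = 7]
q=7: r=1, s=-29, t=22   [157*(-29) + 207*(22) = 1]
q=7: r=0, s=207, t=-157   [157*(207) + 207*(-157) = 0]
GCD = 1; from the row with r=1: x=-29, y=22
Check: 157*(-29) + 207*(22) = -4553 + 4554 = 1

GCD = 1, x = -29, y = 22


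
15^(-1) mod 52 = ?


Use the extended Euclidean algorithm on (52, 15); each row r = 52*s + 15*t:
r=52, s=1, t=0
r=15, s=0, t=1
q=3: r=7, s=1, t=-3   [52*(1) + 15*(-3) = 7]
q=2: r=1, s=-2, t=7   [52*(-2) + 15*(7) = 1]
q=7: r=0, s=15, t=-52   [52*(15) + 15*(-52) = 0]
GCD = 1 with t = 7, so 15*(7) ≡ 1 (mod 52)
Inverse = 7 mod 52 = 7
Check: 15 * 7 = 105 ≡ 1 (mod 52)

15^(-1) ≡ 7 (mod 52)


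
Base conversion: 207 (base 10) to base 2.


207 (base 10) = 207 (decimal)
207 (decimal) = 11001111 (base 2)


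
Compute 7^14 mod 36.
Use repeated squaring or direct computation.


7^1 mod 36 = 7
7^2 mod 36 = 13
7^3 mod 36 = 19
7^4 mod 36 = 25
7^5 mod 36 = 31
7^6 mod 36 = 1
7^7 mod 36 = 7
7^8 mod 36 = 13
7^9 mod 36 = 19
7^10 mod 36 = 25
7^11 mod 36 = 31
7^12 mod 36 = 1
7^13 mod 36 = 7
7^14 mod 36 = 13


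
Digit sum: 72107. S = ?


7 + 2 + 1 + 0 + 7 = 17


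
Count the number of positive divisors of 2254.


2254 = 2^1 × 7^2 × 23^1
d(2254) = (1+1) × (2+1) × (1+1) = 12

12 divisors


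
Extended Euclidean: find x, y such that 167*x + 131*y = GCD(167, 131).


Tabular extended Euclidean (each row: r = 167*s + 131*t):
r=167, s=1, t=0
r=131, s=0, t=1
q=1: r=36, s=1, t=-1   [167*(1) + 131*(-1) = 36]
q=3: r=23, s=-3, t=4   [167*(-3) + 131*(4) = 23]
q=1: r=13, s=4, t=-5   [167*(4) + 131*(-5) = 13]
q=1: r=10, s=-7, t=9   [167*(-7) + 131*(9) = 10]
q=1: r=3, s=11, t=-14   [167*(11) + 131*(-14) = 3]
q=3: r=1, s=-40, t=51   [167*(-40) + 131*(51) = 1]
q=3: r=0, s=131, t=-167   [167*(131) + 131*(-167) = 0]
GCD = 1; from the row with r=1: x=-40, y=51
Check: 167*(-40) + 131*(51) = -6680 + 6681 = 1

GCD = 1, x = -40, y = 51


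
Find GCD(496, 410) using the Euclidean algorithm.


496 = 1 * 410 + 86
410 = 4 * 86 + 66
86 = 1 * 66 + 20
66 = 3 * 20 + 6
20 = 3 * 6 + 2
6 = 3 * 2 + 0
GCD = 2


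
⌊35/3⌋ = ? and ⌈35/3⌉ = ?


35/3 = 11.6667
floor = 11
ceil = 12

floor = 11, ceil = 12


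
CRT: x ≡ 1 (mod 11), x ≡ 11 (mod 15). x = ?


M = 11*15 = 165
M1 = M/11 = 15, M2 = M/15 = 11
M1^(-1) mod 11 = 3, M2^(-1) mod 15 = 11
x = 1*15*3 + 11*11*11 = 1376
1376 mod 165 = 56
Check: 56 mod 11 = 1 ✓, 56 mod 15 = 11 ✓

x ≡ 56 (mod 165)


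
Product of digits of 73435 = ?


7 × 3 × 4 × 3 × 5 = 1260


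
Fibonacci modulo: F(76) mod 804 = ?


F(k) mod 804 for k=1..76:
1, 1, 2, 3, 5, 8, 13, 21, 34, 55, 89, 144, 233, 377, 610, 183, 793, 172, 161, 333, 494, 23, 517, 540, 253, 793, 242, 231, 473, 704, 373, 273, 646, 115, 761, 72, 29, 101, 130, 231, 361, 592, 149, 741, 86, 23, 109, 132, 241, 373, 614, 183, 797, 176, 169, 345, 514, 55, 569, 624, 389, 209, 598, 3, 601, 604, 401, 201, 602, 803, 601, 600, 397, 193, 590, 783
F(76) mod 804 = 783


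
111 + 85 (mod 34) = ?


111 + 85 = 196
196 mod 34 = 26


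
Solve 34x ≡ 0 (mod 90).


GCD(34, 90) = 2 divides 0
Divide: 17x ≡ 0 (mod 45)
x ≡ 0 (mod 45)


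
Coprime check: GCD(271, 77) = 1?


Euclidean algorithm:
271 = 3 * 77 + 40
77 = 1 * 40 + 37
40 = 1 * 37 + 3
37 = 12 * 3 + 1
3 = 3 * 1 + 0
GCD(271, 77) = 1

Yes, coprime (GCD = 1)


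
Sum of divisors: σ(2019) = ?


Divisors of 2019: 1, 3, 673, 2019
Sum = 1 + 3 + 673 + 2019 = 2696

σ(2019) = 2696


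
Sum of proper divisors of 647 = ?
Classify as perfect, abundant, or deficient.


Proper divisors: 1
Sum = 1 = 1
1 < 647 → deficient

s(647) = 1 (deficient)


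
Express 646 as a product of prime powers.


646 / 2 = 323
323 / 17 = 19
19 / 19 = 1
646 = 2 × 17 × 19


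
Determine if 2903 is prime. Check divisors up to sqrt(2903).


Check divisors up to sqrt(2903) = 53.8795
No divisors found.
2903 is prime.

Yes, 2903 is prime


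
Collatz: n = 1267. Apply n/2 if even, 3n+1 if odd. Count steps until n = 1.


1267 → 3802 → 1901 → 5704 → 2852 → 1426 → 713 → 2140 → 1070 → 535 → 1606 → 803 → 2410 → 1205 → 3616 → 1808 → 904 → 452 → 226 → 113 → 340 → 170 → 85 → 256 → 128 → 64 → 32 → 16 → 8 → 4 → 2 → 1
Total steps = 31

31 steps


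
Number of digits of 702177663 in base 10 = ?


702177663 has 9 digits in base 10
floor(log10(702177663)) + 1 = floor(8.8464) + 1 = 9

9 digits (base 10)


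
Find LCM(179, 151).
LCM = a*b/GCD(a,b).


GCD(179, 151) = 1
LCM = 179*151/1 = 27029/1 = 27029

LCM = 27029


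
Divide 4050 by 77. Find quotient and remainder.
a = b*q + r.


4050 = 77 * 52 + 46
Check: 4004 + 46 = 4050

q = 52, r = 46


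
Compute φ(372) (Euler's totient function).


372 = 2^2 × 3 × 31
Prime factors: 2, 3, 31
φ(372) = 372 × (1-1/2) × (1-1/3) × (1-1/31)
= 372 × 1/2 × 2/3 × 30/31 = 120

φ(372) = 120


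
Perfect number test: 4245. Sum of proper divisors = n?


Proper divisors of 4245: 1, 3, 5, 15, 283, 849, 1415
Sum = 1 + 3 + 5 + 15 + 283 + 849 + 1415 = 2571

No, 4245 is not perfect (2571 ≠ 4245)


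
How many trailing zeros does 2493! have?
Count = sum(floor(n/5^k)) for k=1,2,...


floor(2493/5) = 498
floor(2493/25) = 99
floor(2493/125) = 19
floor(2493/625) = 3
Total = 619

619 trailing zeros


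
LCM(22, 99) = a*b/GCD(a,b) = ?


GCD(22, 99) = 11
LCM = 22*99/11 = 2178/11 = 198

LCM = 198


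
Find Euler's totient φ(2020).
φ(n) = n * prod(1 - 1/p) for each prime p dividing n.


2020 = 2^2 × 5 × 101
Prime factors: 2, 5, 101
φ(2020) = 2020 × (1-1/2) × (1-1/5) × (1-1/101)
= 2020 × 1/2 × 4/5 × 100/101 = 800

φ(2020) = 800


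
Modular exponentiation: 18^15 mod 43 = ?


18^1 mod 43 = 18
18^2 mod 43 = 23
18^3 mod 43 = 27
18^4 mod 43 = 13
18^5 mod 43 = 19
18^6 mod 43 = 41
18^7 mod 43 = 7
18^8 mod 43 = 40
18^9 mod 43 = 32
18^10 mod 43 = 17
18^11 mod 43 = 5
18^12 mod 43 = 4
18^13 mod 43 = 29
18^14 mod 43 = 6
18^15 mod 43 = 22


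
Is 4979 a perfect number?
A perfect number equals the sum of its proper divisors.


Proper divisors of 4979: 1, 13, 383
Sum = 1 + 13 + 383 = 397

No, 4979 is not perfect (397 ≠ 4979)


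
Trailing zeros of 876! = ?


floor(876/5) = 175
floor(876/25) = 35
floor(876/125) = 7
floor(876/625) = 1
Total = 218

218 trailing zeros


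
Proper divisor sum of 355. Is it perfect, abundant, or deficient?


Proper divisors: 1, 5, 71
Sum = 1 + 5 + 71 = 77
77 < 355 → deficient

s(355) = 77 (deficient)


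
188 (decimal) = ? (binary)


188 (base 10) = 188 (decimal)
188 (decimal) = 10111100 (base 2)


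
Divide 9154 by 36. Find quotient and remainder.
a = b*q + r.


9154 = 36 * 254 + 10
Check: 9144 + 10 = 9154

q = 254, r = 10


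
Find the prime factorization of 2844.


2844 / 2 = 1422
1422 / 2 = 711
711 / 3 = 237
237 / 3 = 79
79 / 79 = 1
2844 = 2^2 × 3^2 × 79


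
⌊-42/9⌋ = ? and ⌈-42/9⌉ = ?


-42/9 = -4.6667
floor = -5
ceil = -4

floor = -5, ceil = -4


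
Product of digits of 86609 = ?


8 × 6 × 6 × 0 × 9 = 0


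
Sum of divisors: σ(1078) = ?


Divisors of 1078: 1, 2, 7, 11, 14, 22, 49, 77, 98, 154, 539, 1078
Sum = 1 + 2 + 7 + 11 + 14 + 22 + 49 + 77 + 98 + 154 + 539 + 1078 = 2052

σ(1078) = 2052


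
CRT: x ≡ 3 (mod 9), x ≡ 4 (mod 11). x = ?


M = 9*11 = 99
M1 = M/9 = 11, M2 = M/11 = 9
M1^(-1) mod 9 = 5, M2^(-1) mod 11 = 5
x = 3*11*5 + 4*9*5 = 345
345 mod 99 = 48
Check: 48 mod 9 = 3 ✓, 48 mod 11 = 4 ✓

x ≡ 48 (mod 99)


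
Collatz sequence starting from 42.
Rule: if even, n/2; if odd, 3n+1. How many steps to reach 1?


42 → 21 → 64 → 32 → 16 → 8 → 4 → 2 → 1
Total steps = 8

8 steps


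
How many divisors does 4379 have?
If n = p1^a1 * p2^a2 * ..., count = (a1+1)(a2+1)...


4379 = 29^1 × 151^1
d(4379) = (1+1) × (1+1) = 4

4 divisors


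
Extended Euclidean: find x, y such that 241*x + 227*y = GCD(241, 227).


Tabular extended Euclidean (each row: r = 241*s + 227*t):
r=241, s=1, t=0
r=227, s=0, t=1
q=1: r=14, s=1, t=-1   [241*(1) + 227*(-1) = 14]
q=16: r=3, s=-16, t=17   [241*(-16) + 227*(17) = 3]
q=4: r=2, s=65, t=-69   [241*(65) + 227*(-69) = 2]
q=1: r=1, s=-81, t=86   [241*(-81) + 227*(86) = 1]
q=2: r=0, s=227, t=-241   [241*(227) + 227*(-241) = 0]
GCD = 1; from the row with r=1: x=-81, y=86
Check: 241*(-81) + 227*(86) = -19521 + 19522 = 1

GCD = 1, x = -81, y = 86


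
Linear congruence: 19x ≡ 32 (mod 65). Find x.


GCD(19, 65) = 1, unique solution
a^(-1) mod 65 = 24
x = 24 * 32 mod 65 = 53

x ≡ 53 (mod 65)


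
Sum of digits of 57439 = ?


5 + 7 + 4 + 3 + 9 = 28


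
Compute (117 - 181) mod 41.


117 - 181 = -64
-64 mod 41 = 18


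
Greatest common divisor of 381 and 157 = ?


381 = 2 * 157 + 67
157 = 2 * 67 + 23
67 = 2 * 23 + 21
23 = 1 * 21 + 2
21 = 10 * 2 + 1
2 = 2 * 1 + 0
GCD = 1


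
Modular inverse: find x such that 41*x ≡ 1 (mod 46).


Use the extended Euclidean algorithm on (46, 41); each row r = 46*s + 41*t:
r=46, s=1, t=0
r=41, s=0, t=1
q=1: r=5, s=1, t=-1   [46*(1) + 41*(-1) = 5]
q=8: r=1, s=-8, t=9   [46*(-8) + 41*(9) = 1]
q=5: r=0, s=41, t=-46   [46*(41) + 41*(-46) = 0]
GCD = 1 with t = 9, so 41*(9) ≡ 1 (mod 46)
Inverse = 9 mod 46 = 9
Check: 41 * 9 = 369 ≡ 1 (mod 46)

41^(-1) ≡ 9 (mod 46)


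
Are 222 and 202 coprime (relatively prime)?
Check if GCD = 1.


Euclidean algorithm:
222 = 1 * 202 + 20
202 = 10 * 20 + 2
20 = 10 * 2 + 0
GCD(222, 202) = 2

No, not coprime (GCD = 2)


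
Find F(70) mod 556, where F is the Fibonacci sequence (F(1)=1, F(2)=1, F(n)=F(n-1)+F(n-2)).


F(k) mod 556 for k=1..70:
1, 1, 2, 3, 5, 8, 13, 21, 34, 55, 89, 144, 233, 377, 54, 431, 485, 360, 289, 93, 382, 475, 301, 220, 521, 185, 150, 335, 485, 264, 193, 457, 94, 551, 89, 84, 173, 257, 430, 131, 5, 136, 141, 277, 418, 139, 1, 140, 141, 281, 422, 147, 13, 160, 173, 333, 506, 283, 233, 516, 193, 153, 346, 499, 289, 232, 521, 197, 162, 359
F(70) mod 556 = 359


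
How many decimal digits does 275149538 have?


275149538 has 9 digits in base 10
floor(log10(275149538)) + 1 = floor(8.4396) + 1 = 9

9 digits (base 10)


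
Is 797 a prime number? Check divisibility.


Check divisors up to sqrt(797) = 28.2312
No divisors found.
797 is prime.

Yes, 797 is prime


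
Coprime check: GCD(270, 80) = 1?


Euclidean algorithm:
270 = 3 * 80 + 30
80 = 2 * 30 + 20
30 = 1 * 20 + 10
20 = 2 * 10 + 0
GCD(270, 80) = 10

No, not coprime (GCD = 10)


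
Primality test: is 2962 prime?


2962 / 2 = 1481 (exact division)
2962 is NOT prime.

No, 2962 is not prime


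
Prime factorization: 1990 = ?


1990 / 2 = 995
995 / 5 = 199
199 / 199 = 1
1990 = 2 × 5 × 199


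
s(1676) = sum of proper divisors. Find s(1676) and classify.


Proper divisors: 1, 2, 4, 419, 838
Sum = 1 + 2 + 4 + 419 + 838 = 1264
1264 < 1676 → deficient

s(1676) = 1264 (deficient)


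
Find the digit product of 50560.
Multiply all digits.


5 × 0 × 5 × 6 × 0 = 0


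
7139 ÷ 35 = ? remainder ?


7139 = 35 * 203 + 34
Check: 7105 + 34 = 7139

q = 203, r = 34


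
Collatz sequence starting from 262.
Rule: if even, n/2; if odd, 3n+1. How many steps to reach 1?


262 → 131 → 394 → 197 → 592 → 296 → 148 → 74 → 37 → 112 → 56 → 28 → 14 → 7 → 22 → 11 → 34 → 17 → 52 → 26 → 13 → 40 → 20 → 10 → 5 → 16 → 8 → 4 → 2 → 1
Total steps = 29

29 steps


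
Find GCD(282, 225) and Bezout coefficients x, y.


Tabular extended Euclidean (each row: r = 282*s + 225*t):
r=282, s=1, t=0
r=225, s=0, t=1
q=1: r=57, s=1, t=-1   [282*(1) + 225*(-1) = 57]
q=3: r=54, s=-3, t=4   [282*(-3) + 225*(4) = 54]
q=1: r=3, s=4, t=-5   [282*(4) + 225*(-5) = 3]
q=18: r=0, s=-75, t=94   [282*(-75) + 225*(94) = 0]
GCD = 3; from the row with r=3: x=4, y=-5
Check: 282*(4) + 225*(-5) = 1128 - 1125 = 3

GCD = 3, x = 4, y = -5
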